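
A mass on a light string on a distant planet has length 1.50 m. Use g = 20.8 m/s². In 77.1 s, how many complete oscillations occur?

45

T = 2π√(L/g) = 2π√(1.50/20.8) = 1.687 s.
Number of complete oscillations = ⌊77.1/1.687⌋ = ⌊45.69⌋ = 45.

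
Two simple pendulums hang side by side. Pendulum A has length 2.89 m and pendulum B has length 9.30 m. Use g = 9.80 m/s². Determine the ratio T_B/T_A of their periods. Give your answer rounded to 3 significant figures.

T ∝ √L, so T_B/T_A = √(L_B/L_A) = √(9.30/2.89) = 1.79.

1.79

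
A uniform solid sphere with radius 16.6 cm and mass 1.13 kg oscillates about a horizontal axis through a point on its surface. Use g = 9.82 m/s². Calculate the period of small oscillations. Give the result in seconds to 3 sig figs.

I_cm = (2/5)mr² = 0.01246 kg·m². The pivot is at distance d = 0.166 m from the centre of mass.
By the parallel-axis theorem, I = I_cm + md² = 0.01246 + 0.03114 = 0.04359 kg·m².
T = 2π√(I/(mgd)) = 2π√(0.04359/(1.13 × 9.82 × 0.166)) = 0.967 s.

0.967 s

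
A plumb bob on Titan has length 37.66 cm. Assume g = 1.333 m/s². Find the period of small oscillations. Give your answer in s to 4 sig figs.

3.340 s

T = 2π√(L/g) = 2π√(0.3766/1.333) = 2π × 0.53153 = 3.340 s.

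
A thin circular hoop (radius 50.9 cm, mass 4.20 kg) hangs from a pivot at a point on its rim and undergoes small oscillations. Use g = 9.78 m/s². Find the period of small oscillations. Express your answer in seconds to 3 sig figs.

2.03 s

I_cm = mr² = 1.088 kg·m². The pivot is at distance d = 0.509 m from the centre of mass.
By the parallel-axis theorem, I = I_cm + md² = 1.088 + 1.088 = 2.176 kg·m².
T = 2π√(I/(mgd)) = 2π√(2.176/(4.20 × 9.78 × 0.509)) = 2.03 s.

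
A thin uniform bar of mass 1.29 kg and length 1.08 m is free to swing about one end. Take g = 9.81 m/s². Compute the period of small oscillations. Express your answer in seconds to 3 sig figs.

1.70 s

For a physical pendulum T = 2π√(I/(mgd)), with d = 0.5400 m from pivot to centre of mass.
I_cm = mL²/12 = 1.29 × 1.08²/12 = 0.1254 kg·m²; I = I_cm + md² = 0.1254 + 1.29 × 0.5400² = 0.5016 kg·m².
T = 2π√(0.5016/(1.29 × 9.81 × 0.5400)) = 1.70 s.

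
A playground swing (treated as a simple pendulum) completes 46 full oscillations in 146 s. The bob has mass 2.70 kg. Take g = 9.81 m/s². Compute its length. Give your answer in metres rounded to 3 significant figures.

2.50 m

T = 146/46 = 3.174 s.
From T = 2π√(L/g), L = gT²/(4π²) = 9.81 × 3.174²/(4π²) = 2.50 m.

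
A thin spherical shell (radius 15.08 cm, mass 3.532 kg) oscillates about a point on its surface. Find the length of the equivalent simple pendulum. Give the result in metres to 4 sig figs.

0.2513 m

The equivalent simple-pendulum length is L_eq = I/(md), where I is about the pivot and d = 0.15080 m.
I_cm = (2/3)mR² = 0.053547 kg·m², so I = I_cm + md² = 0.053547 + 0.080320 = 0.13387 kg·m².
L_eq = 0.13387/(3.532 × 0.15080) = 0.2513 m.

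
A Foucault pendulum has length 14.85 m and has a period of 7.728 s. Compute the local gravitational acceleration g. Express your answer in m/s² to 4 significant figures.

From T = 2π√(L/g), g = 4π²L/T² = 4π² × 14.85/7.7280² = 9.816 m/s².

9.816 m/s²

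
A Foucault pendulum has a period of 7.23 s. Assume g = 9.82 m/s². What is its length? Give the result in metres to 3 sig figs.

13.0 m

From T = 2π√(L/g), L = gT²/(4π²) = 9.82 × 7.230²/(4π²) = 13.0 m.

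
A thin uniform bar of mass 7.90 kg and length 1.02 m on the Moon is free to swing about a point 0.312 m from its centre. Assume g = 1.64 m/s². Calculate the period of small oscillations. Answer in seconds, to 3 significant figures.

For a physical pendulum T = 2π√(I/(mgd)), with d = 0.3120 m from pivot to centre of mass.
I_cm = mL²/12 = 7.90 × 1.02²/12 = 0.6849 kg·m²; I = I_cm + md² = 0.6849 + 7.90 × 0.3120² = 1.454 kg·m².
T = 2π√(1.454/(7.90 × 1.64 × 0.3120)) = 3.77 s.

3.77 s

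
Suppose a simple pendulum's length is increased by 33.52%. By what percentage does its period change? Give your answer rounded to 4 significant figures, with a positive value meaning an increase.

15.55%

T ∝ √L, so T'/T = √(1.3352) = 1.1555.
Percentage change in T = (1.1555 − 1) × 100% = 15.55%.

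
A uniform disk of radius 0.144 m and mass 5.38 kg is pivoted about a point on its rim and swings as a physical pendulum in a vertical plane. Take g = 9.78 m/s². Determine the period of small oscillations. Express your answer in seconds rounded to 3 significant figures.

I_cm = ½mr² = 0.05578 kg·m². The pivot is at distance d = 0.144 m from the centre of mass.
By the parallel-axis theorem, I = I_cm + md² = 0.05578 + 0.1116 = 0.1673 kg·m².
T = 2π√(I/(mgd)) = 2π√(0.1673/(5.38 × 9.78 × 0.144)) = 0.934 s.

0.934 s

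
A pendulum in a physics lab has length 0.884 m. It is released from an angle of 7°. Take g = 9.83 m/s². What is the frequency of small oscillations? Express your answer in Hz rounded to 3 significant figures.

T = 2π√(L/g) = 2π√(0.884/9.83) = 1.884 s, so f = 1/T = 0.531 Hz.

0.531 Hz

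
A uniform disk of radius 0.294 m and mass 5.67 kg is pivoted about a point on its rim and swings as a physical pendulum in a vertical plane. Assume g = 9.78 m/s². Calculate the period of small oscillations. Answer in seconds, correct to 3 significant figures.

1.33 s

I_cm = ½mr² = 0.2450 kg·m². The pivot is at distance d = 0.294 m from the centre of mass.
By the parallel-axis theorem, I = I_cm + md² = 0.2450 + 0.4901 = 0.7351 kg·m².
T = 2π√(I/(mgd)) = 2π√(0.7351/(5.67 × 9.78 × 0.294)) = 1.33 s.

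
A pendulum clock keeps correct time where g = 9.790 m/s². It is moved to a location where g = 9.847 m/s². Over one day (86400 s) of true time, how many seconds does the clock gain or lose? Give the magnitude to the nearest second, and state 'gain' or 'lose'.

The clock's period scales as T ∝ 1/√g, so T'/T = √(9.790/9.847) = 0.997102.
In 86400 s of true time the clock registers 86400/0.997102 = 86651.2 s, so it gains 251 s.

gain 251 s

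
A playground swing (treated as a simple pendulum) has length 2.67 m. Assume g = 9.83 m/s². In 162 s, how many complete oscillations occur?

T = 2π√(L/g) = 2π√(2.67/9.83) = 3.275 s.
Number of complete oscillations = ⌊162/3.275⌋ = ⌊49.47⌋ = 49.

49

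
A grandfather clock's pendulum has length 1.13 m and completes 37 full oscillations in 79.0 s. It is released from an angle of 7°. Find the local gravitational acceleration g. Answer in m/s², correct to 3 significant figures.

T = 79.0/37 = 2.135 s.
From T = 2π√(L/g), g = 4π²L/T² = 4π² × 1.13/2.135² = 9.79 m/s².

9.79 m/s²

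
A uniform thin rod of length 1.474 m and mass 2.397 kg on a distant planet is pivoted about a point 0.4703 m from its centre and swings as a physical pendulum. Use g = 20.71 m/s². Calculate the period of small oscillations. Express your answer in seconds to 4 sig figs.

For a physical pendulum T = 2π√(I/(mgd)), with d = 0.47030 m from pivot to centre of mass.
I_cm = mL²/12 = 2.397 × 1.474²/12 = 0.43399 kg·m²; I = I_cm + md² = 0.43399 + 2.397 × 0.47030² = 0.96417 kg·m².
T = 2π√(0.96417/(2.397 × 20.71 × 0.47030)) = 1.277 s.

1.277 s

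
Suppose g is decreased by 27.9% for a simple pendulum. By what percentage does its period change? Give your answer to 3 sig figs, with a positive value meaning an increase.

T ∝ 1/√g, so T'/T = 1/√(0.7210) = 1.178.
Percentage change in T = (1.178 − 1) × 100% = 17.8%.

17.8%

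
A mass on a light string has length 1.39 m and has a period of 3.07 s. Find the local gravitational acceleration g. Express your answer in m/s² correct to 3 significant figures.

5.82 m/s²

From T = 2π√(L/g), g = 4π²L/T² = 4π² × 1.39/3.070² = 5.82 m/s².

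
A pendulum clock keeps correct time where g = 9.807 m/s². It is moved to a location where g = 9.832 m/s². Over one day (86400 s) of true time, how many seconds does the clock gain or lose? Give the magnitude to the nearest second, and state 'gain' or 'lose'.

The clock's period scales as T ∝ 1/√g, so T'/T = √(9.807/9.832) = 0.998728.
In 86400 s of true time the clock registers 86400/0.998728 = 86510.1 s, so it gains 110 s.

gain 110 s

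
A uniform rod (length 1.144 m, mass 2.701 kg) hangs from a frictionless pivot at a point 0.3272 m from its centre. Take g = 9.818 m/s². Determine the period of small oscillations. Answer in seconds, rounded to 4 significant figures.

For a physical pendulum T = 2π√(I/(mgd)), with d = 0.32720 m from pivot to centre of mass.
I_cm = mL²/12 = 2.701 × 1.144²/12 = 0.29457 kg·m²; I = I_cm + md² = 0.29457 + 2.701 × 0.32720² = 0.58374 kg·m².
T = 2π√(0.58374/(2.701 × 9.818 × 0.32720)) = 1.630 s.

1.630 s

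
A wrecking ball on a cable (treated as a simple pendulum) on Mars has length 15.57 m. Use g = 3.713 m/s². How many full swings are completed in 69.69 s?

T = 2π√(L/g) = 2π√(15.57/3.713) = 12.867 s.
Number of complete oscillations = ⌊69.69/12.867⌋ = ⌊5.4164⌋ = 5.

5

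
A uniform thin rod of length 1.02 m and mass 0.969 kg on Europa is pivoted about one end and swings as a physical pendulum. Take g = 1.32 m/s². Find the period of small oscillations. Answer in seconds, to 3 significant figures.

4.51 s

For a physical pendulum T = 2π√(I/(mgd)), with d = 0.5100 m from pivot to centre of mass.
I_cm = mL²/12 = 0.969 × 1.02²/12 = 0.08401 kg·m²; I = I_cm + md² = 0.08401 + 0.969 × 0.5100² = 0.3360 kg·m².
T = 2π√(0.3360/(0.969 × 1.32 × 0.5100)) = 4.51 s.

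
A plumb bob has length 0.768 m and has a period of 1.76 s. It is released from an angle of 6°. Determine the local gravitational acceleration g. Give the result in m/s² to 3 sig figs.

From T = 2π√(L/g), g = 4π²L/T² = 4π² × 0.768/1.760² = 9.79 m/s².

9.79 m/s²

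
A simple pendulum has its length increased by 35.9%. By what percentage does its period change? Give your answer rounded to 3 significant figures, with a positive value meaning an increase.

16.6%

T ∝ √L, so T'/T = √(1.359) = 1.166.
Percentage change in T = (1.166 − 1) × 100% = 16.6%.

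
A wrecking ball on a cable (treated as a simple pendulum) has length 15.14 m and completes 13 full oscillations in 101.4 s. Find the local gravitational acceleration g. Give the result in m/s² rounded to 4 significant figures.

T = 101.4/13 = 7.8000 s.
From T = 2π√(L/g), g = 4π²L/T² = 4π² × 15.14/7.8000² = 9.824 m/s².

9.824 m/s²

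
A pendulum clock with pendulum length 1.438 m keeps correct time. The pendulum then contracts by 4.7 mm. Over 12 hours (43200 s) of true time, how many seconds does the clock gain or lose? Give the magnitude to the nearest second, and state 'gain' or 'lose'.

T ∝ √L, so T'/T = √(1.43330/1.438) = 0.998364.
In 43200 s of true time the clock registers 43200/0.998364 = 43270.8 s, so it gains 71 s.

gain 71 s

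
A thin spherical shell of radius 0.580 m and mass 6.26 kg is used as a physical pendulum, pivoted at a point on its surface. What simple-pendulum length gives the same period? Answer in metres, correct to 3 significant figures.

0.967 m

The equivalent simple-pendulum length is L_eq = I/(md), where I is about the pivot and d = 0.5800 m.
I_cm = (2/3)mR² = 1.404 kg·m², so I = I_cm + md² = 1.404 + 2.106 = 3.510 kg·m².
L_eq = 3.510/(6.26 × 0.5800) = 0.967 m.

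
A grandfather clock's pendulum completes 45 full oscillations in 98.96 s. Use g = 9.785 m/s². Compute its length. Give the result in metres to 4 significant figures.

T = 98.96/45 = 2.1991 s.
From T = 2π√(L/g), L = gT²/(4π²) = 9.785 × 2.1991²/(4π²) = 1.199 m.

1.199 m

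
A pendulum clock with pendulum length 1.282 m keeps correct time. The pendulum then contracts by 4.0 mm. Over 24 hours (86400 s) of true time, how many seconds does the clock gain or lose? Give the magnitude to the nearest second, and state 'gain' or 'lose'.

T ∝ √L, so T'/T = √(1.27800/1.282) = 0.998439.
In 86400 s of true time the clock registers 86400/0.998439 = 86535.1 s, so it gains 135 s.

gain 135 s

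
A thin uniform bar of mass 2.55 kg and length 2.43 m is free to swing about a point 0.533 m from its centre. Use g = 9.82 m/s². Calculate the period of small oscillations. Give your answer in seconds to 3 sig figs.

2.42 s

For a physical pendulum T = 2π√(I/(mgd)), with d = 0.5330 m from pivot to centre of mass.
I_cm = mL²/12 = 2.55 × 2.43²/12 = 1.255 kg·m²; I = I_cm + md² = 1.255 + 2.55 × 0.5330² = 1.979 kg·m².
T = 2π√(1.979/(2.55 × 9.82 × 0.5330)) = 2.42 s.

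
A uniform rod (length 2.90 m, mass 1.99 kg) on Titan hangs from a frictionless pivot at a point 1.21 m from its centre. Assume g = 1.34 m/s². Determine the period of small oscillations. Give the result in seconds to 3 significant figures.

7.26 s

For a physical pendulum T = 2π√(I/(mgd)), with d = 1.210 m from pivot to centre of mass.
I_cm = mL²/12 = 1.99 × 2.90²/12 = 1.395 kg·m²; I = I_cm + md² = 1.395 + 1.99 × 1.210² = 4.308 kg·m².
T = 2π√(4.308/(1.99 × 1.34 × 1.210)) = 7.26 s.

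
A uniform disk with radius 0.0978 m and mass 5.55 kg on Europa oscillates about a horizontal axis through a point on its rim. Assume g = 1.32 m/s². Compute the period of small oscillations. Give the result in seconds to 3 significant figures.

I_cm = ½mr² = 0.02654 kg·m². The pivot is at distance d = 0.0978 m from the centre of mass.
By the parallel-axis theorem, I = I_cm + md² = 0.02654 + 0.05308 = 0.07963 kg·m².
T = 2π√(I/(mgd)) = 2π√(0.07963/(5.55 × 1.32 × 0.0978)) = 2.09 s.

2.09 s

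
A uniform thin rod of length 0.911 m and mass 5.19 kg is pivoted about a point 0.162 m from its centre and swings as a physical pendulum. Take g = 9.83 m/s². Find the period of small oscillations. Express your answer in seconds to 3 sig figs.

1.54 s

For a physical pendulum T = 2π√(I/(mgd)), with d = 0.1620 m from pivot to centre of mass.
I_cm = mL²/12 = 5.19 × 0.911²/12 = 0.3589 kg·m²; I = I_cm + md² = 0.3589 + 5.19 × 0.1620² = 0.4951 kg·m².
T = 2π√(0.4951/(5.19 × 9.83 × 0.1620)) = 1.54 s.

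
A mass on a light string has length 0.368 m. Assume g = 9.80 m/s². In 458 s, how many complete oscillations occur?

376

T = 2π√(L/g) = 2π√(0.368/9.80) = 1.218 s.
Number of complete oscillations = ⌊458/1.218⌋ = ⌊376.2⌋ = 376.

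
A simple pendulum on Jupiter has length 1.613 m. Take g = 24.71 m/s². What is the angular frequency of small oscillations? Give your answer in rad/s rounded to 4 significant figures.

3.914 rad/s

ω = √(g/L) = √(24.71/1.613) = 3.914 rad/s.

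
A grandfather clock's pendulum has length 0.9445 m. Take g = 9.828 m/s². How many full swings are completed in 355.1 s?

T = 2π√(L/g) = 2π√(0.9445/9.828) = 1.9478 s.
Number of complete oscillations = ⌊355.1/1.9478⌋ = ⌊182.31⌋ = 182.

182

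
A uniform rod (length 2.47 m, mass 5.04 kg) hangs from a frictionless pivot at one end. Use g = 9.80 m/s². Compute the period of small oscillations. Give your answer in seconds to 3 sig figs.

For a physical pendulum T = 2π√(I/(mgd)), with d = 1.235 m from pivot to centre of mass.
I_cm = mL²/12 = 5.04 × 2.47²/12 = 2.562 kg·m²; I = I_cm + md² = 2.562 + 5.04 × 1.235² = 10.25 kg·m².
T = 2π√(10.25/(5.04 × 9.80 × 1.235)) = 2.58 s.

2.58 s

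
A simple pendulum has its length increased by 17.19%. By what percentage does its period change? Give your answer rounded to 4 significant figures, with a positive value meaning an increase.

T ∝ √L, so T'/T = √(1.1719) = 1.0825.
Percentage change in T = (1.0825 − 1) × 100% = 8.254%.

8.254%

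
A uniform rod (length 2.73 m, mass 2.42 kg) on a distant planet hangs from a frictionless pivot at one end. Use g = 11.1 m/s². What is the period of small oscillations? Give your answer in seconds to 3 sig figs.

2.54 s

For a physical pendulum T = 2π√(I/(mgd)), with d = 1.365 m from pivot to centre of mass.
I_cm = mL²/12 = 2.42 × 2.73²/12 = 1.503 kg·m²; I = I_cm + md² = 1.503 + 2.42 × 1.365² = 6.012 kg·m².
T = 2π√(6.012/(2.42 × 11.1 × 1.365)) = 2.54 s.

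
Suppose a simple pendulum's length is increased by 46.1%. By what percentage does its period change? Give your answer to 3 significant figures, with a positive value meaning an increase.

T ∝ √L, so T'/T = √(1.461) = 1.209.
Percentage change in T = (1.209 − 1) × 100% = 20.9%.

20.9%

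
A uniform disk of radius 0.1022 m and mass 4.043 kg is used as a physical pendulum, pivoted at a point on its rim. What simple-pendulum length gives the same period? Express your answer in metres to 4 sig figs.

0.1533 m

The equivalent simple-pendulum length is L_eq = I/(md), where I is about the pivot and d = 0.10220 m.
I_cm = ½mR² = 0.021114 kg·m², so I = I_cm + md² = 0.021114 + 0.042228 = 0.063343 kg·m².
L_eq = 0.063343/(4.043 × 0.10220) = 0.1533 m.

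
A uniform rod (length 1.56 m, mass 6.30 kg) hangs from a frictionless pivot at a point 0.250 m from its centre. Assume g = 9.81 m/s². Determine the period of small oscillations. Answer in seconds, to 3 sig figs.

For a physical pendulum T = 2π√(I/(mgd)), with d = 0.2500 m from pivot to centre of mass.
I_cm = mL²/12 = 6.30 × 1.56²/12 = 1.278 kg·m²; I = I_cm + md² = 1.278 + 6.30 × 0.2500² = 1.671 kg·m².
T = 2π√(1.671/(6.30 × 9.81 × 0.2500)) = 2.07 s.

2.07 s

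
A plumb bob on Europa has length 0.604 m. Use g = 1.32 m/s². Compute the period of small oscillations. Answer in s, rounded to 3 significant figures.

T = 2π√(L/g) = 2π√(0.604/1.32) = 2π × 0.6764 = 4.25 s.

4.25 s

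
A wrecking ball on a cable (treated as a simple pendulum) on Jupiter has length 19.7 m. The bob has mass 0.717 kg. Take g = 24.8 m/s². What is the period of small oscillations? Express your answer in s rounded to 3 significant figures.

T = 2π√(L/g) = 2π√(19.7/24.8) = 2π × 0.8913 = 5.60 s.

5.60 s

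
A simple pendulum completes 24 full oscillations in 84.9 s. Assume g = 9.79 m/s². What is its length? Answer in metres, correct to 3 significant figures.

3.10 m

T = 84.9/24 = 3.538 s.
From T = 2π√(L/g), L = gT²/(4π²) = 9.79 × 3.538²/(4π²) = 3.10 m.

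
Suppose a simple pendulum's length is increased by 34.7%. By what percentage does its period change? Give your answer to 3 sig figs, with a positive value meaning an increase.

T ∝ √L, so T'/T = √(1.347) = 1.161.
Percentage change in T = (1.161 − 1) × 100% = 16.1%.

16.1%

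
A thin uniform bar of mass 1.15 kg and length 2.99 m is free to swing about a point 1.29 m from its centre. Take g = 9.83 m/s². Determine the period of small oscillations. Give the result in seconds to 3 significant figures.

2.74 s

For a physical pendulum T = 2π√(I/(mgd)), with d = 1.290 m from pivot to centre of mass.
I_cm = mL²/12 = 1.15 × 2.99²/12 = 0.8568 kg·m²; I = I_cm + md² = 0.8568 + 1.15 × 1.290² = 2.770 kg·m².
T = 2π√(2.770/(1.15 × 9.83 × 1.290)) = 2.74 s.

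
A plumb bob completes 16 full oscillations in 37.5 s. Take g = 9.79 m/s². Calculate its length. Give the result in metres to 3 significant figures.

T = 37.5/16 = 2.344 s.
From T = 2π√(L/g), L = gT²/(4π²) = 9.79 × 2.344²/(4π²) = 1.36 m.

1.36 m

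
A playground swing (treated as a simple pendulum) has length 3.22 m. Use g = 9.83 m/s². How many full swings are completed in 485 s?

T = 2π√(L/g) = 2π√(3.22/9.83) = 3.596 s.
Number of complete oscillations = ⌊485/3.596⌋ = ⌊134.9⌋ = 134.

134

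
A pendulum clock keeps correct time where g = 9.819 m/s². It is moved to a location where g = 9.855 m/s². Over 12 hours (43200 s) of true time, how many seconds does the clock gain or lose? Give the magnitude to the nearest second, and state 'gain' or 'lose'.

The clock's period scales as T ∝ 1/√g, so T'/T = √(9.819/9.855) = 0.998172.
In 43200 s of true time the clock registers 43200/0.998172 = 43279.1 s, so it gains 79 s.

gain 79 s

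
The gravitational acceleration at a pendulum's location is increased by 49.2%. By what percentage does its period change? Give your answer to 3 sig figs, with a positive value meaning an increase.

T ∝ 1/√g, so T'/T = 1/√(1.492) = 0.8187.
Percentage change in T = (0.8187 − 1) × 100% = -18.1%.

-18.1%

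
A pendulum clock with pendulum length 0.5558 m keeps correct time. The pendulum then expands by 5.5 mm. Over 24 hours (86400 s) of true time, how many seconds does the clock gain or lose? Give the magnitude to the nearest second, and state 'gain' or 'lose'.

T ∝ √L, so T'/T = √(0.56130/0.5558) = 1.00494.
In 86400 s of true time the clock registers 86400/1.00494 = 85975.7 s, so it loses 424 s.

lose 424 s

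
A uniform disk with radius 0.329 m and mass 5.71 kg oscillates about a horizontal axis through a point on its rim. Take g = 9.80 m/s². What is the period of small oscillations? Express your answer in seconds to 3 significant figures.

1.41 s

I_cm = ½mr² = 0.3090 kg·m². The pivot is at distance d = 0.329 m from the centre of mass.
By the parallel-axis theorem, I = I_cm + md² = 0.3090 + 0.6181 = 0.9271 kg·m².
T = 2π√(I/(mgd)) = 2π√(0.9271/(5.71 × 9.80 × 0.329)) = 1.41 s.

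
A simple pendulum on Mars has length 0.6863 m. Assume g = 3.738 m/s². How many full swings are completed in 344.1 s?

T = 2π√(L/g) = 2π√(0.6863/3.738) = 2.6923 s.
Number of complete oscillations = ⌊344.1/2.6923⌋ = ⌊127.81⌋ = 127.

127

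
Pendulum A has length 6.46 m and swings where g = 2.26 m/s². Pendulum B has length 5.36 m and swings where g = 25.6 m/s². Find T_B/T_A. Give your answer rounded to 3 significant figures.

T = 2π√(L/g), so T_B/T_A = √((L_B/g_B)/(L_A/g_A)) = √((5.36/25.6)/(6.46/2.26)) = 0.271.

0.271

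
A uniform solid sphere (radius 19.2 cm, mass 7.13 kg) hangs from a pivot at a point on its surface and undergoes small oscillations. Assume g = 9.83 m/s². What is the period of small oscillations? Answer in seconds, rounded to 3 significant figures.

1.04 s

I_cm = (2/5)mr² = 0.1051 kg·m². The pivot is at distance d = 0.192 m from the centre of mass.
By the parallel-axis theorem, I = I_cm + md² = 0.1051 + 0.2628 = 0.3680 kg·m².
T = 2π√(I/(mgd)) = 2π√(0.3680/(7.13 × 9.83 × 0.192)) = 1.04 s.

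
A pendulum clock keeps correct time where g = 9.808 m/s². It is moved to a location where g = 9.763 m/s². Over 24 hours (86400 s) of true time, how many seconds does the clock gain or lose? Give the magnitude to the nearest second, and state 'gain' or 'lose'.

The clock's period scales as T ∝ 1/√g, so T'/T = √(9.808/9.763) = 1.00230.
In 86400 s of true time the clock registers 86400/1.00230 = 86201.6 s, so it loses 198 s.

lose 198 s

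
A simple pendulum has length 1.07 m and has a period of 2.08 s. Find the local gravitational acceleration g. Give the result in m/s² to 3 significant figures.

9.76 m/s²

From T = 2π√(L/g), g = 4π²L/T² = 4π² × 1.07/2.080² = 9.76 m/s².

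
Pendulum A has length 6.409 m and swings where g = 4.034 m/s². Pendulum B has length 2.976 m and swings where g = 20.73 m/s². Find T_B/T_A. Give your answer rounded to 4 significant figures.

T = 2π√(L/g), so T_B/T_A = √((L_B/g_B)/(L_A/g_A)) = √((2.976/20.73)/(6.409/4.034)) = 0.3006.

0.3006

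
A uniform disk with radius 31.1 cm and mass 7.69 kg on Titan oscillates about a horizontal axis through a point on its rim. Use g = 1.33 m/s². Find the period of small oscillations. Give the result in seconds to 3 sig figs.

I_cm = ½mr² = 0.3719 kg·m². The pivot is at distance d = 0.311 m from the centre of mass.
By the parallel-axis theorem, I = I_cm + md² = 0.3719 + 0.7438 = 1.116 kg·m².
T = 2π√(I/(mgd)) = 2π√(1.116/(7.69 × 1.33 × 0.311)) = 3.72 s.

3.72 s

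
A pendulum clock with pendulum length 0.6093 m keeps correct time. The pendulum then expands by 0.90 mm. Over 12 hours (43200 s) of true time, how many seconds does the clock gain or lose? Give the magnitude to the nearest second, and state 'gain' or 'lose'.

lose 32 s

T ∝ √L, so T'/T = √(0.61020/0.6093) = 1.00074.
In 43200 s of true time the clock registers 43200/1.00074 = 43168.1 s, so it loses 32 s.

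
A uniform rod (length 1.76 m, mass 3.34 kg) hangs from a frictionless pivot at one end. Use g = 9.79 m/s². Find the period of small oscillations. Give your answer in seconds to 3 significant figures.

2.18 s

For a physical pendulum T = 2π√(I/(mgd)), with d = 0.8800 m from pivot to centre of mass.
I_cm = mL²/12 = 3.34 × 1.76²/12 = 0.8622 kg·m²; I = I_cm + md² = 0.8622 + 3.34 × 0.8800² = 3.449 kg·m².
T = 2π√(3.449/(3.34 × 9.79 × 0.8800)) = 2.18 s.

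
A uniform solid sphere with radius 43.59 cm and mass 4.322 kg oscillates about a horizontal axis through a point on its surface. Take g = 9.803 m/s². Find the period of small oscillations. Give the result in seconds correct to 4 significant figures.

I_cm = (2/5)mr² = 0.32849 kg·m². The pivot is at distance d = 0.4359 m from the centre of mass.
By the parallel-axis theorem, I = I_cm + md² = 0.32849 + 0.82122 = 1.1497 kg·m².
T = 2π√(I/(mgd)) = 2π√(1.1497/(4.322 × 9.803 × 0.4359)) = 1.568 s.

1.568 s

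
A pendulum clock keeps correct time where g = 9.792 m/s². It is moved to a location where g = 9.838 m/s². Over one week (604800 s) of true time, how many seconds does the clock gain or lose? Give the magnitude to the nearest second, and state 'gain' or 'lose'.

The clock's period scales as T ∝ 1/√g, so T'/T = √(9.792/9.838) = 0.997659.
In 604800 s of true time the clock registers 604800/0.997659 = 606218.9 s, so it gains 1419 s.

gain 1419 s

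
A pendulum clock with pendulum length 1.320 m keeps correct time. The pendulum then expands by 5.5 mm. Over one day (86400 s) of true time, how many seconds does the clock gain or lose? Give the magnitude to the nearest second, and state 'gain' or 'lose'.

lose 179 s

T ∝ √L, so T'/T = √(1.32550/1.320) = 1.00208.
In 86400 s of true time the clock registers 86400/1.00208 = 86220.6 s, so it loses 179 s.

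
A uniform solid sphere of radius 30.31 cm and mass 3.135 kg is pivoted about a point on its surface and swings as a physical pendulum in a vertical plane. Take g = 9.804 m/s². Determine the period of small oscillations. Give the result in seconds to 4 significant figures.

1.307 s

I_cm = (2/5)mr² = 0.11520 kg·m². The pivot is at distance d = 0.3031 m from the centre of mass.
By the parallel-axis theorem, I = I_cm + md² = 0.11520 + 0.28801 = 0.40322 kg·m².
T = 2π√(I/(mgd)) = 2π√(0.40322/(3.135 × 9.804 × 0.3031)) = 1.307 s.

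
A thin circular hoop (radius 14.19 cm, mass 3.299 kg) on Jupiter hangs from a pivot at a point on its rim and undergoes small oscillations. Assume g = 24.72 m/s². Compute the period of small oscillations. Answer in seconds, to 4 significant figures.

I_cm = mr² = 0.066427 kg·m². The pivot is at distance d = 0.1419 m from the centre of mass.
By the parallel-axis theorem, I = I_cm + md² = 0.066427 + 0.066427 = 0.13285 kg·m².
T = 2π√(I/(mgd)) = 2π√(0.13285/(3.299 × 24.72 × 0.1419)) = 0.6732 s.

0.6732 s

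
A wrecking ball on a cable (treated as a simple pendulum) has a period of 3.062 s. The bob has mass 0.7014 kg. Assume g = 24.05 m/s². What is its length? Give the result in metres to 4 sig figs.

5.712 m

From T = 2π√(L/g), L = gT²/(4π²) = 24.05 × 3.0620²/(4π²) = 5.712 m.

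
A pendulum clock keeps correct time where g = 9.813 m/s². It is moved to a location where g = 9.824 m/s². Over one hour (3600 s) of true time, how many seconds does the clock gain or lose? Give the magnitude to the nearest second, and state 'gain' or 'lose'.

The clock's period scales as T ∝ 1/√g, so T'/T = √(9.813/9.824) = 0.999440.
In 3600 s of true time the clock registers 3600/0.999440 = 3602.0 s, so it gains 2 s.

gain 2 s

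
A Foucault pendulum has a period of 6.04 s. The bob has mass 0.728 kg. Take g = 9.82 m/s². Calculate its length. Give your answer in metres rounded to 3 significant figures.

From T = 2π√(L/g), L = gT²/(4π²) = 9.82 × 6.040²/(4π²) = 9.07 m.

9.07 m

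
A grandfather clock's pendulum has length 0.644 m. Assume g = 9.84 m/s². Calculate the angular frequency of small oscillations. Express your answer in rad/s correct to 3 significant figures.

3.91 rad/s

ω = √(g/L) = √(9.84/0.644) = 3.91 rad/s.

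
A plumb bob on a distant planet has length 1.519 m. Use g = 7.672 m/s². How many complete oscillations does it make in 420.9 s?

150

T = 2π√(L/g) = 2π√(1.519/7.672) = 2.7958 s.
Number of complete oscillations = ⌊420.9/2.7958⌋ = ⌊150.55⌋ = 150.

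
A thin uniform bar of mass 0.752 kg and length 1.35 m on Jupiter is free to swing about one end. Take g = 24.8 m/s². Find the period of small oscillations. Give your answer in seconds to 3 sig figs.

For a physical pendulum T = 2π√(I/(mgd)), with d = 0.6750 m from pivot to centre of mass.
I_cm = mL²/12 = 0.752 × 1.35²/12 = 0.1142 kg·m²; I = I_cm + md² = 0.1142 + 0.752 × 0.6750² = 0.4568 kg·m².
T = 2π√(0.4568/(0.752 × 24.8 × 0.6750)) = 1.20 s.

1.20 s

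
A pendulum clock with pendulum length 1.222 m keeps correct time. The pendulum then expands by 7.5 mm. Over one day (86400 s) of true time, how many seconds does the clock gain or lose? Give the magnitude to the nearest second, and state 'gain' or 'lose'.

T ∝ √L, so T'/T = √(1.22950/1.222) = 1.00306.
In 86400 s of true time the clock registers 86400/1.00306 = 86136.1 s, so it loses 264 s.

lose 264 s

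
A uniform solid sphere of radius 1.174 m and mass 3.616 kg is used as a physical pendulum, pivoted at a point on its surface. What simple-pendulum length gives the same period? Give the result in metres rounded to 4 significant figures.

The equivalent simple-pendulum length is L_eq = I/(md), where I is about the pivot and d = 1.1740 m.
I_cm = (2/5)mR² = 1.9935 kg·m², so I = I_cm + md² = 1.9935 + 4.9838 = 6.9774 kg·m².
L_eq = 6.9774/(3.616 × 1.1740) = 1.644 m.

1.644 m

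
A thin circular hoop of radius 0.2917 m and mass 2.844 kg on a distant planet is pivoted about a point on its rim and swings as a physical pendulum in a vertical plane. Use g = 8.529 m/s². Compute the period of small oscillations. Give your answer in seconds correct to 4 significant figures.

I_cm = mr² = 0.24199 kg·m². The pivot is at distance d = 0.2917 m from the centre of mass.
By the parallel-axis theorem, I = I_cm + md² = 0.24199 + 0.24199 = 0.48399 kg·m².
T = 2π√(I/(mgd)) = 2π√(0.48399/(2.844 × 8.529 × 0.2917)) = 1.643 s.

1.643 s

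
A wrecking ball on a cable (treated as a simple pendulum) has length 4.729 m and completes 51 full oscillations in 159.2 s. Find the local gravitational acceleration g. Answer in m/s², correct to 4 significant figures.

T = 159.2/51 = 3.1216 s.
From T = 2π√(L/g), g = 4π²L/T² = 4π² × 4.729/3.1216² = 19.16 m/s².

19.16 m/s²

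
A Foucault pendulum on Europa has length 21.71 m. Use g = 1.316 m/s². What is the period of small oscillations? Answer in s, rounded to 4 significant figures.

25.52 s

T = 2π√(L/g) = 2π√(21.71/1.316) = 2π × 4.0616 = 25.52 s.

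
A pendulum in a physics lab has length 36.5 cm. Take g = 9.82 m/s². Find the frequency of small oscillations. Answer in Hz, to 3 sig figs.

T = 2π√(L/g) = 2π√(0.365/9.82) = 1.211 s, so f = 1/T = 0.826 Hz.

0.826 Hz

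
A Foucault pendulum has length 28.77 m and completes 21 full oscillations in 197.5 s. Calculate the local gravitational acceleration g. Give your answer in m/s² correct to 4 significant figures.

12.84 m/s²

T = 197.5/21 = 9.4048 s.
From T = 2π√(L/g), g = 4π²L/T² = 4π² × 28.77/9.4048² = 12.84 m/s².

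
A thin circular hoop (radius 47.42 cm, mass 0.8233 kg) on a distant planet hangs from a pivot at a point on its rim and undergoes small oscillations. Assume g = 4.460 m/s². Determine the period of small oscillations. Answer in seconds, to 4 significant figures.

I_cm = mr² = 0.18513 kg·m². The pivot is at distance d = 0.4742 m from the centre of mass.
By the parallel-axis theorem, I = I_cm + md² = 0.18513 + 0.18513 = 0.37026 kg·m².
T = 2π√(I/(mgd)) = 2π√(0.37026/(0.8233 × 4.460 × 0.4742)) = 2.897 s.

2.897 s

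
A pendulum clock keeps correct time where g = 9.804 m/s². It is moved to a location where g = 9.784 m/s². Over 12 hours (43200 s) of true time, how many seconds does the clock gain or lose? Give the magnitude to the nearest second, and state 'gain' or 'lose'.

The clock's period scales as T ∝ 1/√g, so T'/T = √(9.804/9.784) = 1.00102.
In 43200 s of true time the clock registers 43200/1.00102 = 43155.9 s, so it loses 44 s.

lose 44 s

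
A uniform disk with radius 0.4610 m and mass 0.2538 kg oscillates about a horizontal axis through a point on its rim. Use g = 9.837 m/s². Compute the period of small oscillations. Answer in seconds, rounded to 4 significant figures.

I_cm = ½mr² = 0.026969 kg·m². The pivot is at distance d = 0.4610 m from the centre of mass.
By the parallel-axis theorem, I = I_cm + md² = 0.026969 + 0.053938 = 0.080907 kg·m².
T = 2π√(I/(mgd)) = 2π√(0.080907/(0.2538 × 9.837 × 0.4610)) = 1.666 s.

1.666 s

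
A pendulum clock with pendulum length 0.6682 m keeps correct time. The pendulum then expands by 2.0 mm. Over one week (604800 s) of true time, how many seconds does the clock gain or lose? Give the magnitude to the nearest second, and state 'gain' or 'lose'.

T ∝ √L, so T'/T = √(0.67020/0.6682) = 1.00150.
In 604800 s of true time the clock registers 604800/1.00150 = 603896.9 s, so it loses 903 s.

lose 903 s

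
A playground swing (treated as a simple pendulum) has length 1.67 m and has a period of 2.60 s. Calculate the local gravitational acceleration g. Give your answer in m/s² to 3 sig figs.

9.75 m/s²

From T = 2π√(L/g), g = 4π²L/T² = 4π² × 1.67/2.600² = 9.75 m/s².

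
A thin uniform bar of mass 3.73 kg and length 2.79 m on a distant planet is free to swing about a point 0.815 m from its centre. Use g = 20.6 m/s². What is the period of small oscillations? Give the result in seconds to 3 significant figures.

1.76 s

For a physical pendulum T = 2π√(I/(mgd)), with d = 0.8150 m from pivot to centre of mass.
I_cm = mL²/12 = 3.73 × 2.79²/12 = 2.420 kg·m²; I = I_cm + md² = 2.420 + 3.73 × 0.8150² = 4.897 kg·m².
T = 2π√(4.897/(3.73 × 20.6 × 0.8150)) = 1.76 s.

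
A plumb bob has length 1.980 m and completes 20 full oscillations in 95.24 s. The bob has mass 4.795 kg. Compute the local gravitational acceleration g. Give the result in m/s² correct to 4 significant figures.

3.447 m/s²

T = 95.24/20 = 4.7620 s.
From T = 2π√(L/g), g = 4π²L/T² = 4π² × 1.980/4.7620² = 3.447 m/s².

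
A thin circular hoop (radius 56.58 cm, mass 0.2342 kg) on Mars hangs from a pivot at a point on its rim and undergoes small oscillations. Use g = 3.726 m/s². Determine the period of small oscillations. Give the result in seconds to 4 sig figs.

3.463 s

I_cm = mr² = 0.074974 kg·m². The pivot is at distance d = 0.5658 m from the centre of mass.
By the parallel-axis theorem, I = I_cm + md² = 0.074974 + 0.074974 = 0.14995 kg·m².
T = 2π√(I/(mgd)) = 2π√(0.14995/(0.2342 × 3.726 × 0.5658)) = 3.463 s.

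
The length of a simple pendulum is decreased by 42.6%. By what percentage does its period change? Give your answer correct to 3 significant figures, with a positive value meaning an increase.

T ∝ √L, so T'/T = √(0.5740) = 0.7576.
Percentage change in T = (0.7576 − 1) × 100% = -24.2%.

-24.2%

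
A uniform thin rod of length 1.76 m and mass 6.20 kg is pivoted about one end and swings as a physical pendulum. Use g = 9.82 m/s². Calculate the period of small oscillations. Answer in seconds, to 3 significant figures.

2.17 s

For a physical pendulum T = 2π√(I/(mgd)), with d = 0.8800 m from pivot to centre of mass.
I_cm = mL²/12 = 6.20 × 1.76²/12 = 1.600 kg·m²; I = I_cm + md² = 1.600 + 6.20 × 0.8800² = 6.402 kg·m².
T = 2π√(6.402/(6.20 × 9.82 × 0.8800)) = 2.17 s.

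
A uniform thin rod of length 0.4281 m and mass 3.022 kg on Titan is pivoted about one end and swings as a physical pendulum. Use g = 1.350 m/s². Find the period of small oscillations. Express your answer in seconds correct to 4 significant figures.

For a physical pendulum T = 2π√(I/(mgd)), with d = 0.21405 m from pivot to centre of mass.
I_cm = mL²/12 = 3.022 × 0.4281²/12 = 0.046153 kg·m²; I = I_cm + md² = 0.046153 + 3.022 × 0.21405² = 0.18461 kg·m².
T = 2π√(0.18461/(3.022 × 1.350 × 0.21405)) = 2.889 s.

2.889 s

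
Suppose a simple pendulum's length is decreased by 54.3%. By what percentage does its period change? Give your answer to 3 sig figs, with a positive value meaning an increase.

-32.4%

T ∝ √L, so T'/T = √(0.4570) = 0.6760.
Percentage change in T = (0.6760 − 1) × 100% = -32.4%.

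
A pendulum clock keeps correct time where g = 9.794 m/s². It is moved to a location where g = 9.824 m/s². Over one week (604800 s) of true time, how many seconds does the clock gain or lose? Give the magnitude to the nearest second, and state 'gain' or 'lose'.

The clock's period scales as T ∝ 1/√g, so T'/T = √(9.794/9.824) = 0.998472.
In 604800 s of true time the clock registers 604800/0.998472 = 605725.6 s, so it gains 926 s.

gain 926 s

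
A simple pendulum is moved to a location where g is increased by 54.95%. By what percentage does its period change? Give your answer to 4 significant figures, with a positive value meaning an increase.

-19.67%

T ∝ 1/√g, so T'/T = 1/√(1.5495) = 0.80335.
Percentage change in T = (0.80335 − 1) × 100% = -19.67%.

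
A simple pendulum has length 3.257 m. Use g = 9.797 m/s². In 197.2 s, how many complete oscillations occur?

54

T = 2π√(L/g) = 2π√(3.257/9.797) = 3.6228 s.
Number of complete oscillations = ⌊197.2/3.6228⌋ = ⌊54.433⌋ = 54.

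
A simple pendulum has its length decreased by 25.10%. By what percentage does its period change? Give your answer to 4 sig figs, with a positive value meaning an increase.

T ∝ √L, so T'/T = √(0.74900) = 0.86545.
Percentage change in T = (0.86545 − 1) × 100% = -13.46%.

-13.46%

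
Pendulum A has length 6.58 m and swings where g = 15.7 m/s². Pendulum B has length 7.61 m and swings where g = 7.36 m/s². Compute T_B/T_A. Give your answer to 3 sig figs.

1.57

T = 2π√(L/g), so T_B/T_A = √((L_B/g_B)/(L_A/g_A)) = √((7.61/7.36)/(6.58/15.7)) = 1.57.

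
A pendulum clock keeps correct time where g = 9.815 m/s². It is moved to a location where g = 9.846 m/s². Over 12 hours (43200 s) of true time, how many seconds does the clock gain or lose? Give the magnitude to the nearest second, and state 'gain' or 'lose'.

gain 68 s

The clock's period scales as T ∝ 1/√g, so T'/T = √(9.815/9.846) = 0.998425.
In 43200 s of true time the clock registers 43200/0.998425 = 43268.2 s, so it gains 68 s.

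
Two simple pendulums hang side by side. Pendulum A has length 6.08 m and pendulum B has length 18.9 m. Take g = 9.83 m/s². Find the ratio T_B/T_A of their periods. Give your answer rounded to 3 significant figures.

T ∝ √L, so T_B/T_A = √(L_B/L_A) = √(18.9/6.08) = 1.76.

1.76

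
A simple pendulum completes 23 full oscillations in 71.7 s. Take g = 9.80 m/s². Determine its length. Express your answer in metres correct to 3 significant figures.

2.41 m

T = 71.7/23 = 3.117 s.
From T = 2π√(L/g), L = gT²/(4π²) = 9.80 × 3.117²/(4π²) = 2.41 m.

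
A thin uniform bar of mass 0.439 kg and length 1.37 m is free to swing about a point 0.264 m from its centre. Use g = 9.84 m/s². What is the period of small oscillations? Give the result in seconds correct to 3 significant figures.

1.85 s

For a physical pendulum T = 2π√(I/(mgd)), with d = 0.2640 m from pivot to centre of mass.
I_cm = mL²/12 = 0.439 × 1.37²/12 = 0.06866 kg·m²; I = I_cm + md² = 0.06866 + 0.439 × 0.2640² = 0.09926 kg·m².
T = 2π√(0.09926/(0.439 × 9.84 × 0.2640)) = 1.85 s.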